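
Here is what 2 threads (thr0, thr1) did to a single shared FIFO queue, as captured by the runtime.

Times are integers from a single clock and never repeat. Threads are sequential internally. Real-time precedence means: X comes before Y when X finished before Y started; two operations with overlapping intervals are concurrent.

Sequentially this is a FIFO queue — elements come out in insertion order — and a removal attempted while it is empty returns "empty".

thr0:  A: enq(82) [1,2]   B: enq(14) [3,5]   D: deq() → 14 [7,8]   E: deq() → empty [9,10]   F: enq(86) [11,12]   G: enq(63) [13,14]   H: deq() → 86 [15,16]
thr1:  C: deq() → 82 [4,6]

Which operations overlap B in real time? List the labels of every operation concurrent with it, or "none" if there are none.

C

B runs from 3 to 5; window-overlapping ops are concurrent
A [1,2]: before
C [4,6]: concurrent
D [7,8]: after
E [9,10]: after
F [11,12]: after
G [13,14]: after
H [15,16]: after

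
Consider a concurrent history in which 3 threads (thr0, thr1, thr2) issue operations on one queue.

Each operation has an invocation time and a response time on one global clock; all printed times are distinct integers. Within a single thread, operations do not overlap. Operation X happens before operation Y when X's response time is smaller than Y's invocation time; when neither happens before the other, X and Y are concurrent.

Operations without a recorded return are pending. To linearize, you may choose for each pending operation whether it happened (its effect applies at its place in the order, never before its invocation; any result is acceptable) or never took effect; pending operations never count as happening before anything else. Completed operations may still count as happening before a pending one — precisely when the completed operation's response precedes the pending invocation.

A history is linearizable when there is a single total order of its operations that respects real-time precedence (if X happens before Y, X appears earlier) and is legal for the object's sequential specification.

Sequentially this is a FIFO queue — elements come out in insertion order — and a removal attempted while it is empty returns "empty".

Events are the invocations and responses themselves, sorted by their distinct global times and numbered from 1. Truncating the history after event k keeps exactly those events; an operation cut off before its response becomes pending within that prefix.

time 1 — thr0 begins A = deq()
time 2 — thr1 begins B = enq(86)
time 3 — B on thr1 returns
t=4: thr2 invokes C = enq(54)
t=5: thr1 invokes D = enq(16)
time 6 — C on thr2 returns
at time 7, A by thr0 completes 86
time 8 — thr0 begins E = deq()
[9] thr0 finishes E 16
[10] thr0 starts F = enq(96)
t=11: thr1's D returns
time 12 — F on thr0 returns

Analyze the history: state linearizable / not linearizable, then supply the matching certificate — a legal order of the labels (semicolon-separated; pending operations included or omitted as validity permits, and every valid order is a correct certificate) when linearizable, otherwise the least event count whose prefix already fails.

linearizable — witness: B; A; D; C; E; F

step 1: B enq(86) — queue <86>
step 2: A deq() → 86 — queue <>
step 3: D enq(16) — queue <16>
step 4: C enq(54) — queue <16,54>
step 5: E deq() → 16 — queue <54>
step 6: F enq(96) — queue <54,96>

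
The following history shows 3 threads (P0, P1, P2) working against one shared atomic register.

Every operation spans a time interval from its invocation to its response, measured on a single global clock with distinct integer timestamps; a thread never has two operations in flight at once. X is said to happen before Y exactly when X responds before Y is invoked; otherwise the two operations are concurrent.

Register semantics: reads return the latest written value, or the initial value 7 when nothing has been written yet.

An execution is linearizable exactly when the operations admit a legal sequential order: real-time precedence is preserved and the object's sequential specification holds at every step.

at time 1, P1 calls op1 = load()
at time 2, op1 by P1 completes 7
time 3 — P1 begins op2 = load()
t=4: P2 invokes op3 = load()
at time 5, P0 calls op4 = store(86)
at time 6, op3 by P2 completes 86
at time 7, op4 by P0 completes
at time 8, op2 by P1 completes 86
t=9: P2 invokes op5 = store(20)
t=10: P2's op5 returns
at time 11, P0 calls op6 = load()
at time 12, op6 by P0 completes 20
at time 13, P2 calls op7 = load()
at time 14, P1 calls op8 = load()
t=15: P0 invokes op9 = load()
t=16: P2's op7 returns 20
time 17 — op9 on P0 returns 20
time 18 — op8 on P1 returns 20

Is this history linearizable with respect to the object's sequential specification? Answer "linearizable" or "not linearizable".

linearizable

one valid linearization: op1, op4, op2, op3, op5, op6, op7, op8, op9
step 1: op1 load() → 7 — value 7
step 2: op4 store(86) — value 86
step 3: op2 load() → 86 — value 86
step 4: op3 load() → 86 — value 86
step 5: op5 store(20) — value 20
step 6: op6 load() → 20 — value 20
step 7: op7 load() → 20 — value 20
step 8: op8 load() → 20 — value 20
step 9: op9 load() → 20 — value 20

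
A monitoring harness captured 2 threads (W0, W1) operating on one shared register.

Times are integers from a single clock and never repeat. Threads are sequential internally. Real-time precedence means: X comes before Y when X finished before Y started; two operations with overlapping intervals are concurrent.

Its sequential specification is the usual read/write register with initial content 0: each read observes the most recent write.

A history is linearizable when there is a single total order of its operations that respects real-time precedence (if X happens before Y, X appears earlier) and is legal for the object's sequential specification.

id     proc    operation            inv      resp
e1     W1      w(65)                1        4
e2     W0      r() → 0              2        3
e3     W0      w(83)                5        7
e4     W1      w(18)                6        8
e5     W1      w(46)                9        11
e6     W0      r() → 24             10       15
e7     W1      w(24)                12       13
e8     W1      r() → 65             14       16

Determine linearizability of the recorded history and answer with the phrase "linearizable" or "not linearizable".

not linearizable

prefix check: 1..15 passes, 1..16 fails once e8's time-16 response joins
16 orders of the 8 completed register ops respect real time; none is legal
take e1, e2, e3, e4, e5, e6, e7, e8: step 2 already fails, because e2 r() → 0 cannot occur there
take e1, e2, e3, e4, e5, e7, e6, e8: step 2 already fails, because e2 r() → 0 cannot occur there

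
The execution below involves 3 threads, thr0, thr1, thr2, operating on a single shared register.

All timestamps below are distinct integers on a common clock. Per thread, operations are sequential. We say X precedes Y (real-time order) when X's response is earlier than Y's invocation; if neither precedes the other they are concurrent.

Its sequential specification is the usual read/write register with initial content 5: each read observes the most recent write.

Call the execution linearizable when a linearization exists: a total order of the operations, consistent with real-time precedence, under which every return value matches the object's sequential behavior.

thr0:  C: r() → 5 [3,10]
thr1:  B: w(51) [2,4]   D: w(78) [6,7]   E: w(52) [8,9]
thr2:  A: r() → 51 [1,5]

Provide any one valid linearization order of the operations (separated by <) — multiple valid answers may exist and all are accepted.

1. C r() → 5, leaving value 5
2. B w(51), leaving value 51
3. A r() → 51, leaving value 51
4. D w(78), leaving value 78
5. E w(52), leaving value 52

C < B < A < D < E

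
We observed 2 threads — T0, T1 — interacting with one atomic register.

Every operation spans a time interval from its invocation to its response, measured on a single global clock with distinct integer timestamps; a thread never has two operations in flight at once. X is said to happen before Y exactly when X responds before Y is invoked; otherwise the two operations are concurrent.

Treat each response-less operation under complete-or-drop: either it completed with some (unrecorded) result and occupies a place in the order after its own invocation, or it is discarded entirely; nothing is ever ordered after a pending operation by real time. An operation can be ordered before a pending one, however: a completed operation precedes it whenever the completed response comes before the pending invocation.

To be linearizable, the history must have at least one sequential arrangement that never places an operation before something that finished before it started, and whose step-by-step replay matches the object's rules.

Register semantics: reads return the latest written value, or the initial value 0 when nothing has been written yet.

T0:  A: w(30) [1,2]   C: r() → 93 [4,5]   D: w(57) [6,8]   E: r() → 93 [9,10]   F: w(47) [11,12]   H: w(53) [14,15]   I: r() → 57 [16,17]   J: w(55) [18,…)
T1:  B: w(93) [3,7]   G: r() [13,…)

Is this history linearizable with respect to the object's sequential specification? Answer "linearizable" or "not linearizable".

not linearizable

the violation lands at event 10, E's response at time 10: events 1..9 linearize, events 1..10 do not
no legal order exists: 3 real-time-consistent candidates over 5 completed atomic register operations, all rejected
e.g. A, B, C, D, E: illegal at step 5, since E r() → 93 cannot apply there
e.g. A, C, B, D, E: illegal at step 2, since C r() → 93 cannot apply there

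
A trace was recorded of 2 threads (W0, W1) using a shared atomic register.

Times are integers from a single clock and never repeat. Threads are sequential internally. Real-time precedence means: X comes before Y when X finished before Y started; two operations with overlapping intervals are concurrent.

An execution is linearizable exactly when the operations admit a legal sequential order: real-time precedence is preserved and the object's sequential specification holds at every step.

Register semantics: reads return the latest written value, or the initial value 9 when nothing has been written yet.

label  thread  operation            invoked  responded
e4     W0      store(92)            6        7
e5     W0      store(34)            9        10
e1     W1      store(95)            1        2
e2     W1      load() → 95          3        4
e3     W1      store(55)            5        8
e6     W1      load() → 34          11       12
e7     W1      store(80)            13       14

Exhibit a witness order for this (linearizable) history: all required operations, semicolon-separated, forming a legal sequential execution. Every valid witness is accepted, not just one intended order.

after step 1 (e1 store(95)): value 95
after step 2 (e2 load() → 95): value 95
after step 3 (e3 store(55)): value 55
after step 4 (e4 store(92)): value 92
after step 5 (e5 store(34)): value 34
after step 6 (e6 load() → 34): value 34
after step 7 (e7 store(80)): value 80

e1; e2; e3; e4; e5; e6; e7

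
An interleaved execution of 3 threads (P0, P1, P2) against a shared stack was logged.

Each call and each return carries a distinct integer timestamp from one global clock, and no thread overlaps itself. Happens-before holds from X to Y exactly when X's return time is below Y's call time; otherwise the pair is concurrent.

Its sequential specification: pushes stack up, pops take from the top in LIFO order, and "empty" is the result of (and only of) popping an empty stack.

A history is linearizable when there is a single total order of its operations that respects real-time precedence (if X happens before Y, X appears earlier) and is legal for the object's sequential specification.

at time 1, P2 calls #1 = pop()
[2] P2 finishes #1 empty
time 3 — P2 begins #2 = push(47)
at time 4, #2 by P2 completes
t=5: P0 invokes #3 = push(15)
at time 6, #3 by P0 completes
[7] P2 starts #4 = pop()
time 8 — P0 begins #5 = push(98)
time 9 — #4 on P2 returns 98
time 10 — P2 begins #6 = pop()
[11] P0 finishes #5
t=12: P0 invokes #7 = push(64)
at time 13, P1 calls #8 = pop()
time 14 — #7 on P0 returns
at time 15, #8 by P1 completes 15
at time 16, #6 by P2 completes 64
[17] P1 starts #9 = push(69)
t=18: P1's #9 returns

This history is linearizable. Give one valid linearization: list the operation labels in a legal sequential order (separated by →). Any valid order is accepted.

step 1: #1 pop() → empty — stack <>
step 2: #2 push(47) — stack <47>
step 3: #3 push(15) — stack <47,15>
step 4: #5 push(98) — stack <47,15,98>
step 5: #4 pop() → 98 — stack <47,15>
step 6: #7 push(64) — stack <47,15,64>
step 7: #6 pop() → 64 — stack <47,15>
step 8: #8 pop() → 15 — stack <47>
step 9: #9 push(69) — stack <47,69>

#1 → #2 → #3 → #5 → #4 → #7 → #6 → #8 → #9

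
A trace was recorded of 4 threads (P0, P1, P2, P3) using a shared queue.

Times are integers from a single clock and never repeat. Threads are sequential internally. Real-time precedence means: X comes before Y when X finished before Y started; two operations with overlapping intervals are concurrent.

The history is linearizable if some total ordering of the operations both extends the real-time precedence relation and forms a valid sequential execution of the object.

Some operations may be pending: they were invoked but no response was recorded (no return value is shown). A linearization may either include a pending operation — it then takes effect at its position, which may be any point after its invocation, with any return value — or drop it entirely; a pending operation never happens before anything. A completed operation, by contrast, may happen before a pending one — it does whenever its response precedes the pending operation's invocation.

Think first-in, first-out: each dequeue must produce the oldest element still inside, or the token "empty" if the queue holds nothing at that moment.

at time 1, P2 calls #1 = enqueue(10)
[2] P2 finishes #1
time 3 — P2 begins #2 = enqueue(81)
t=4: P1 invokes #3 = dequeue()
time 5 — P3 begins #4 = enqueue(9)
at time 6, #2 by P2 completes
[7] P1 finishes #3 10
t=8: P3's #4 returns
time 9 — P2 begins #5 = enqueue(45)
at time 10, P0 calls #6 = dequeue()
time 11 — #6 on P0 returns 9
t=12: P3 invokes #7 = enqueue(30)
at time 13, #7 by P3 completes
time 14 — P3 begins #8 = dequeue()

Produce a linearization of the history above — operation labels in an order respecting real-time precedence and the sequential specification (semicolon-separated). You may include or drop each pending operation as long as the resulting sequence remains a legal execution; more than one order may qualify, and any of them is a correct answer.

#1; #3; #4; #2; #5; #6; #7

1. #1 enqueue(10), leaving queue <10>
2. #3 dequeue() → 10, leaving queue <>
3. #4 enqueue(9), leaving queue <9>
4. #2 enqueue(81), leaving queue <9,81>
5. #5 enqueue(45) (pending, included), leaving queue <9,81,45>
6. #6 dequeue() → 9, leaving queue <81,45>
7. #7 enqueue(30), leaving queue <81,45,30>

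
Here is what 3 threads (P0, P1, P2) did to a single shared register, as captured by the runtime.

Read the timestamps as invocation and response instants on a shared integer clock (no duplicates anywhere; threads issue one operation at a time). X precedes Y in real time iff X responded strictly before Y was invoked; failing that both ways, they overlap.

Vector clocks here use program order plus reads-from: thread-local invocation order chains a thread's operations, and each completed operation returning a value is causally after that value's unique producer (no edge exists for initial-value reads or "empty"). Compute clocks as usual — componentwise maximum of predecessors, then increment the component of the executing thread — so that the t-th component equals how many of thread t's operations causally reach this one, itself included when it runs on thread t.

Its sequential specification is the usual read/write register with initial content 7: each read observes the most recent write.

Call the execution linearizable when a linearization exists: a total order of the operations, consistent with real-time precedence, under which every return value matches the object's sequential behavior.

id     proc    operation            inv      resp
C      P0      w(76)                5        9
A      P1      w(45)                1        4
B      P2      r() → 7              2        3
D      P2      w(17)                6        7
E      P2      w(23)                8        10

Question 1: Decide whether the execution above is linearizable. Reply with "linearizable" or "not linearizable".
linearizable

one valid linearization: B, A, C, D, E
after step 1 (B r() → 7): value 7
after step 2 (A w(45)): value 45
after step 3 (C w(76)): value 76
after step 4 (D w(17)): value 17
after step 5 (E w(23)): value 23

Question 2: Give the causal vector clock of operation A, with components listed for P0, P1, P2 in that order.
(0, 1, 0)

B, invoked 2, has no incoming edges; only P2's bump applies → (0, 0, 1)
A, invoked 1, has no incoming edges; only P1's bump applies → (0, 1, 0)
C, invoked 5, has no incoming edges; only P0's bump applies → (1, 0, 0)
VC(D, invoked at 6): max of VC(B)=(0, 0, 1), then +1 on thread P2 → (0, 0, 2)
VC(E, invoked at 8): max of VC(D)=(0, 0, 2), then +1 on thread P2 → (0, 0, 3)
target: VC(A) = (0, 1, 0)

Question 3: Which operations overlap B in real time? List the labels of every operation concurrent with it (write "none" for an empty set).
A

B spans [2,3]; an op avoiding the whole window 2..3 is ordered, any other is concurrent
A [1,4]: concurrent
C [5,9]: after
D [6,7]: after
E [8,10]: after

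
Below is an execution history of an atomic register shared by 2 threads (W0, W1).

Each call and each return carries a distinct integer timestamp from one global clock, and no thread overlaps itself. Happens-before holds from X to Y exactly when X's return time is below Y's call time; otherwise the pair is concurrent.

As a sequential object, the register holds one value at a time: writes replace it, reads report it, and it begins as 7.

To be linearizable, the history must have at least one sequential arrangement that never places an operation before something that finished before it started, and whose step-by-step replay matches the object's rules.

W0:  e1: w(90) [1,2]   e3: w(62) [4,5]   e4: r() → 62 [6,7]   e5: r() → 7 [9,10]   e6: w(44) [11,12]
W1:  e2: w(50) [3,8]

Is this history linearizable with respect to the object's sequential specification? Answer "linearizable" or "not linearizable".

not linearizable

events 1..9 are fine; event 10 — the response of e5 at time 10 — makes the prefix non-linearizable
no legal order exists: 3 real-time-consistent candidates over 5 completed atomic register operations, all rejected
sample order e1, e2, e3, e4, e5 stalls at step 5 — e5 r() → 7 has no legal effect
sample order e1, e3, e2, e4, e5 stalls at step 4 — e4 r() → 62 has no legal effect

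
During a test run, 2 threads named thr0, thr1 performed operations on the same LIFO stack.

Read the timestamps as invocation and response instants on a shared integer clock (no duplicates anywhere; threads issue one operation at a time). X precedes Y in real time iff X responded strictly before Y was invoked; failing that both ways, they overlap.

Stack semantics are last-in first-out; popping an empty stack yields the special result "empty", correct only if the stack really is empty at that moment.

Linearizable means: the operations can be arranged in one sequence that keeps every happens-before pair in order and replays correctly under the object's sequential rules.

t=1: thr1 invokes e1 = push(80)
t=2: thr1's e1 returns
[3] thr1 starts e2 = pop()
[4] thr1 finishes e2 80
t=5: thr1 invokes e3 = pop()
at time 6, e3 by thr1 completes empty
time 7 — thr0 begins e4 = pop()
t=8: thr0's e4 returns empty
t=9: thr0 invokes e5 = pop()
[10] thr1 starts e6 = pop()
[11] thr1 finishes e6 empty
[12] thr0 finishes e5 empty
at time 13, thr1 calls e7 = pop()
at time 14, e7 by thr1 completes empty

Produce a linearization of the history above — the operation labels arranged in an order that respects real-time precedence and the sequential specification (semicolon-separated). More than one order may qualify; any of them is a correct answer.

e1; e2; e3; e4; e5; e6; e7

after step 1 (e1 push(80)): stack <80>
after step 2 (e2 pop() → 80): stack <>
after step 3 (e3 pop() → empty): stack <>
after step 4 (e4 pop() → empty): stack <>
after step 5 (e5 pop() → empty): stack <>
after step 6 (e6 pop() → empty): stack <>
after step 7 (e7 pop() → empty): stack <>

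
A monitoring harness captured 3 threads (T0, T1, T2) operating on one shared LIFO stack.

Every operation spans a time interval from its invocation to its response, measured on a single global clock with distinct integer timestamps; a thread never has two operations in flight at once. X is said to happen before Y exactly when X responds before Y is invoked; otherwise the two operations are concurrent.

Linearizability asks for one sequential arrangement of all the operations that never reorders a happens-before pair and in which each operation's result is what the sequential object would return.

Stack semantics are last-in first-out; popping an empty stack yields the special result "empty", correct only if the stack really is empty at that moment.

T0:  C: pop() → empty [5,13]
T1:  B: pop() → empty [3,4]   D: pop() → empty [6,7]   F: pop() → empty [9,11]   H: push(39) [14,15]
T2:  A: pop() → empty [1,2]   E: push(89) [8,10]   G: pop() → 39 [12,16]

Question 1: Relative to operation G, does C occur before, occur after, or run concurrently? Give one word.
C spans [5,13], G spans [12,16]
the intervals overlap in both directions

concurrent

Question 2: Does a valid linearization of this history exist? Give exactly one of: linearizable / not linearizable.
a witness: A, B, C, D, F, E, H, G
1. A pop() → empty, leaving stack <>
2. B pop() → empty, leaving stack <>
3. C pop() → empty, leaving stack <>
4. D pop() → empty, leaving stack <>
5. F pop() → empty, leaving stack <>
6. E push(89), leaving stack <89>
7. H push(39), leaving stack <89,39>
8. G pop() → 39, leaving stack <89>

linearizable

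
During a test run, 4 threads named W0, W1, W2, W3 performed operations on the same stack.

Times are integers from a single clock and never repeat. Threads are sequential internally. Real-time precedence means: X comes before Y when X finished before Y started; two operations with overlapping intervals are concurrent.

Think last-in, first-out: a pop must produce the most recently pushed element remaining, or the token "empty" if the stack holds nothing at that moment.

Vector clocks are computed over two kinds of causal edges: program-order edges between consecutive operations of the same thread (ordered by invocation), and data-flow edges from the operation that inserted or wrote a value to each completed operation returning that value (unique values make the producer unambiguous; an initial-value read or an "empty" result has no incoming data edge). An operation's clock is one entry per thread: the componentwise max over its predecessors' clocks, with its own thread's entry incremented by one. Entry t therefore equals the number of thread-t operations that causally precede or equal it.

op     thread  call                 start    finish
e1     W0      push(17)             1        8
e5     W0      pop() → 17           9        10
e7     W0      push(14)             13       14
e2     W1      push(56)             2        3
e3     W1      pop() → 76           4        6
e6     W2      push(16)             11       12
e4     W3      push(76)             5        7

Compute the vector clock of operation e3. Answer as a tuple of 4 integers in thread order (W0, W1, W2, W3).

(0, 2, 0, 1)

VC(e4, invoked at 5): no causal predecessors; +1 on W3 → (0, 0, 0, 1)
VC(e6, invoked at 11): no causal predecessors; +1 on W2 → (0, 0, 1, 0)
VC(e2, invoked at 2): no causal predecessors; +1 on W1 → (0, 1, 0, 0)
VC(e1, invoked at 1): no causal predecessors; +1 on W0 → (1, 0, 0, 0)
merge at e5 (invoked 9): VC(e1)=(1, 0, 0, 0), own-thread bump on W0 → (2, 0, 0, 0)
merge at e3 (invoked 4): VC(e2)=(0, 1, 0, 0), VC(e4)=(0, 0, 0, 1), own-thread bump on W1 → (0, 2, 0, 1)
merge at e7 (invoked 13): VC(e5)=(2, 0, 0, 0), own-thread bump on W0 → (3, 0, 0, 0)
target: VC(e3) = (0, 2, 0, 1)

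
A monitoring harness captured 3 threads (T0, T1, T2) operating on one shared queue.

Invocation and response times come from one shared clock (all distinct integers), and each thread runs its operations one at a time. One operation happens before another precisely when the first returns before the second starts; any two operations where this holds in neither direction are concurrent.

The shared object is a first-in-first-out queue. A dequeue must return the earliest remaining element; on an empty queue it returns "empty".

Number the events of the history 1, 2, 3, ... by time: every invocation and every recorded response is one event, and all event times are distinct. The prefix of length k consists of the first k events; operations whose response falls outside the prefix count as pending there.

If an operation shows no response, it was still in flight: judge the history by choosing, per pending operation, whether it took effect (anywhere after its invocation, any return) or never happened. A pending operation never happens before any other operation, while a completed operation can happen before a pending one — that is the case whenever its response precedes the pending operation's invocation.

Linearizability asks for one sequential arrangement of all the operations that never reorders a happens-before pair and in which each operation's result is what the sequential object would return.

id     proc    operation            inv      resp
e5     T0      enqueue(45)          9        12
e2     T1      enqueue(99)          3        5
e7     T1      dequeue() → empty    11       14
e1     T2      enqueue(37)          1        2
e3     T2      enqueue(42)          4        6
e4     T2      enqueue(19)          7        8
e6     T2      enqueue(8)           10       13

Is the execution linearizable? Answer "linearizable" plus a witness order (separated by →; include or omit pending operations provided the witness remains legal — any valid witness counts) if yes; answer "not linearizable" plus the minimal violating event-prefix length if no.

already the first 14 events (up to e7's response at time 14) admit no linearization; the first 13 still do
all 12 real-time-respecting orders fail — 7 completed queue operations, no legal replay
take e1, e2, e3, e4, e5, e6, e7: step 7 already fails, because e7 dequeue() → empty cannot occur there
take e1, e2, e3, e4, e5, e7, e6: step 6 already fails, because e7 dequeue() → empty cannot occur there

not linearizable — minimal violating prefix: 14 events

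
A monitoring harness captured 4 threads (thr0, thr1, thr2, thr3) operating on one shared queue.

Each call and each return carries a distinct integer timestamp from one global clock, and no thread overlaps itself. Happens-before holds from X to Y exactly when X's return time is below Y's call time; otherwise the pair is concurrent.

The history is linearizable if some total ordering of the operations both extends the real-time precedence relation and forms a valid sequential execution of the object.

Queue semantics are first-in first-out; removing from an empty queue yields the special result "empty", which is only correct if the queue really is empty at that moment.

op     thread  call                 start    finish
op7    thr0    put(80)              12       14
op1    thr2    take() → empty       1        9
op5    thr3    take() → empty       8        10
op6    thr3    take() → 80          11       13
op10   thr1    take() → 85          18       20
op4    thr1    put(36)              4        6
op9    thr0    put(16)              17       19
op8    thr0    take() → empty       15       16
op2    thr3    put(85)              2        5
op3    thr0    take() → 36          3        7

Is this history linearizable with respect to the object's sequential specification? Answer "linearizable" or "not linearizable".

prefix check: 1..9 passes, 1..10 fails once op5's time-10 response joins
the 5 completed operations admit 30 real-time orders; each fails the queue replay
for example op1, op2, op3, op4, op5 fails at step 3: op3 take() → 36 is not legal there
for example op1, op2, op4, op3, op5 fails at step 4: op3 take() → 36 is not legal there

not linearizable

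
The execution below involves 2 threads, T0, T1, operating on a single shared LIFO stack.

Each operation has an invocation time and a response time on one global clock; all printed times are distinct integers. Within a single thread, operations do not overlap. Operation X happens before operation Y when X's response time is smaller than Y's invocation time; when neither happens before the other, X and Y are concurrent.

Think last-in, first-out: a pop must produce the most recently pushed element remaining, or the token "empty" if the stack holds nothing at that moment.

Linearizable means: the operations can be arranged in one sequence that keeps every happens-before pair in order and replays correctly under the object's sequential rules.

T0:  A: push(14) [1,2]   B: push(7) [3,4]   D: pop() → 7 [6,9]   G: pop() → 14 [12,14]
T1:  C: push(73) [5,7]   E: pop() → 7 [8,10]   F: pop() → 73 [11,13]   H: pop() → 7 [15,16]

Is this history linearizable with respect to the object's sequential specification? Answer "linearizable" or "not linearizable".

cut after 9 events: linearizable; cut after 10 events (E responds, time 10): not linearizable
checked exhaustively: 3 real-time-consistent orders of 5 completed operations, zero legal LIFO stack replays
take A, B, C, D, E: step 4 already fails, because D pop() → 7 cannot occur there
take A, B, C, E, D: step 4 already fails, because E pop() → 7 cannot occur there

not linearizable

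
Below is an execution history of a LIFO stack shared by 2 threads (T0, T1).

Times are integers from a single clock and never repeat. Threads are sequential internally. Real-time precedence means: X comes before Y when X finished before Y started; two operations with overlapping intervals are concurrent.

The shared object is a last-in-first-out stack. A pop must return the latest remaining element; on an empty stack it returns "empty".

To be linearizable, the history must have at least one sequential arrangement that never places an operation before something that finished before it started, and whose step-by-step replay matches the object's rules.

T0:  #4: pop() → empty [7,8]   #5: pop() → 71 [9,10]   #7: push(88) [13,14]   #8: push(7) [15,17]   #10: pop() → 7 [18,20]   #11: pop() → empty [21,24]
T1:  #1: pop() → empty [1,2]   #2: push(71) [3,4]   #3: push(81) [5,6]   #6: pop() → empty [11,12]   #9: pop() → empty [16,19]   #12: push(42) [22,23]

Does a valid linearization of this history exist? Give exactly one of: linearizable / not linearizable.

prefix check: 1..7 passes, 1..8 fails once #4's time-8 response joins
a single order respects real time; the 4 completed LIFO stack operations fail replay along it
for example #1, #2, #3, #4 fails at step 4: #4 pop() → empty is not legal there

not linearizable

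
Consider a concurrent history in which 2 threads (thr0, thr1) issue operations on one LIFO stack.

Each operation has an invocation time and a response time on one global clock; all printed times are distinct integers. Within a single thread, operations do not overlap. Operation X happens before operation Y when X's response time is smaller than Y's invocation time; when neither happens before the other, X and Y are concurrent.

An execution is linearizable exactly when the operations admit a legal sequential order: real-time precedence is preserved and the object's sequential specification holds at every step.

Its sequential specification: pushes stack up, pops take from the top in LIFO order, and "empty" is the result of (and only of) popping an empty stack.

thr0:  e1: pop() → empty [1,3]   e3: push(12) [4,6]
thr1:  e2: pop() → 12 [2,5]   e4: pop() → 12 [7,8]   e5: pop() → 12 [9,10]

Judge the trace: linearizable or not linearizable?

through event 7 a valid linearization exists; event 8 (e4 responding at time 8) ends that
checked exhaustively: 3 real-time-consistent orders of 4 completed operations, zero legal LIFO stack replays
take e1, e2, e3, e4: step 2 already fails, because e2 pop() → 12 cannot occur there
take e1, e3, e2, e4: step 4 already fails, because e4 pop() → 12 cannot occur there

not linearizable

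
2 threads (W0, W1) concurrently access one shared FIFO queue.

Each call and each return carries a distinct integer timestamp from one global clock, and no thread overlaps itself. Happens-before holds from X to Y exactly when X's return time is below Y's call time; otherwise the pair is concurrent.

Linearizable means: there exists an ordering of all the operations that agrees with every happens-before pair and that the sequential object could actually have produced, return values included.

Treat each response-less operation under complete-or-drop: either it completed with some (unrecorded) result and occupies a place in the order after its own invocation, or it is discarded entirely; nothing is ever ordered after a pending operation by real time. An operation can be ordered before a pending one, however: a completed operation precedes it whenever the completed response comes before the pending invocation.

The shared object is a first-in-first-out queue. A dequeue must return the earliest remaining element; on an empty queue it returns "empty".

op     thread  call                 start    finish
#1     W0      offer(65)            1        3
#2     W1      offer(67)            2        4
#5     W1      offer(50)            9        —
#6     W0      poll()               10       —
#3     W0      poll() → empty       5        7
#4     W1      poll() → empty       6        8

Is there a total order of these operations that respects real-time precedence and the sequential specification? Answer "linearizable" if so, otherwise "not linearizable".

through event 6 a valid linearization exists; event 7 (#3 responding at time 7) ends that
the 3 completed operations admit 2 real-time orders; each fails the FIFO queue replay
no escape via the 1 pending operation (#4): every completion choice fails
sample order #1, #2, #3 (pending dropped) stalls at step 3 — #3 poll() → empty has no legal effect
sample order #2, #1, #3 (pending dropped) stalls at step 3 — #3 poll() → empty has no legal effect

not linearizable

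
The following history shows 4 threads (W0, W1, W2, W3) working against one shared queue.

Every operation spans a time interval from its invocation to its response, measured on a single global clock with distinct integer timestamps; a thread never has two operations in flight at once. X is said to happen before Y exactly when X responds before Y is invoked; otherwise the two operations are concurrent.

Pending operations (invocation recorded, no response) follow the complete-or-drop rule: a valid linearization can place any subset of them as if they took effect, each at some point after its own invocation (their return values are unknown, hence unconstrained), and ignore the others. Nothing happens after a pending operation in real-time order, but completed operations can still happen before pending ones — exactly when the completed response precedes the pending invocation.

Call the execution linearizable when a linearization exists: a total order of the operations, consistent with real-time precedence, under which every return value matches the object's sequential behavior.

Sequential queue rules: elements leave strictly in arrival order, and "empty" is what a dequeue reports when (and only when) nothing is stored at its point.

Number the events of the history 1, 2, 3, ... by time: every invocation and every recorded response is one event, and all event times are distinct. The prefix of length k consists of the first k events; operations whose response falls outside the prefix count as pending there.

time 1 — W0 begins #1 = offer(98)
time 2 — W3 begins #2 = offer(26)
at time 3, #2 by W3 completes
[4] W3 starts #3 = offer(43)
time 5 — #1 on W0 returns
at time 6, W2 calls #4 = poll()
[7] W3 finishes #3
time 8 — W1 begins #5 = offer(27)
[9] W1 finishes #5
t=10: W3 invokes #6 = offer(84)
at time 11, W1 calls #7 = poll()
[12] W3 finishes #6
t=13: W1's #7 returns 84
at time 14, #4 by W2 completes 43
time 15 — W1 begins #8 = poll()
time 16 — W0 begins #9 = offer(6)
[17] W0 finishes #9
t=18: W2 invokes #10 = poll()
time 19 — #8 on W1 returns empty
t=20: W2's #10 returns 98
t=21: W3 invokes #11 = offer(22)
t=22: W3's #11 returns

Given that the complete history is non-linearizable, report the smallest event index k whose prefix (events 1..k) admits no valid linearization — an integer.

13

a valid linearization of events 1..12 exists, for instance #1, #2, #3, #4, #5, #6:
step 1: #1 offer(98) — queue <98>
step 2: #2 offer(26) — queue <98,26>
step 3: #3 offer(43) — queue <98,26,43>
step 4: #4 poll() (pending, included) — queue <26,43>
step 5: #5 offer(27) — queue <26,43,27>
step 6: #6 offer(84) — queue <26,43,27,84>
once event 13 joins (#7's response, time 13), exhaustive search finds no witness
no escape via the 1 pending operation (#4): every completion choice fails
one such order, #1, #2, #3, #5, #6, #7 (pending dropped), breaks at step 6 where #7 poll() → 84 is illegal
one such order, #1, #2, #3, #5, #7, #6 (pending dropped), breaks at step 5 where #7 poll() → 84 is illegal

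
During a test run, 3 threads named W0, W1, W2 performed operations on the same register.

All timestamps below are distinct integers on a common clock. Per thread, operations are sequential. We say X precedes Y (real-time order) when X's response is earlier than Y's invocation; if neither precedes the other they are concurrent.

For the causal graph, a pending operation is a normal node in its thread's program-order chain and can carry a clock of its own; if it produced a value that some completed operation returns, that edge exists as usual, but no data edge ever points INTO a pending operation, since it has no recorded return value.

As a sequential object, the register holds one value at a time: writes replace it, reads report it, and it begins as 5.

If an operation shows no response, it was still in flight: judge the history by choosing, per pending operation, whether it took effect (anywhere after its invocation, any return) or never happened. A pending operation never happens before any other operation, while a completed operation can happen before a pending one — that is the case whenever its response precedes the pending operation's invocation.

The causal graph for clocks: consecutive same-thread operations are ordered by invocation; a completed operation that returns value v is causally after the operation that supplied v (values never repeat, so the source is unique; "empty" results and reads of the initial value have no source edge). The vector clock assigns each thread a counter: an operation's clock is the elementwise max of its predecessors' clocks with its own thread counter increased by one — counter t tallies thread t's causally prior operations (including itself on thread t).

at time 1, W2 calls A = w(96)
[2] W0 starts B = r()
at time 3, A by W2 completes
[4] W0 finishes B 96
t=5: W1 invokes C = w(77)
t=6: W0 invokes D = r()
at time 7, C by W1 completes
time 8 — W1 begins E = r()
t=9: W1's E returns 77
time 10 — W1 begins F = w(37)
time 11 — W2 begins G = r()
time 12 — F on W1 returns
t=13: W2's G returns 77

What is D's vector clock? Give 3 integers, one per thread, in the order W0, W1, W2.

root op A, invoked 1: fresh clock plus W2's own tick → (0, 0, 1)
root op C, invoked 5: fresh clock plus W1's own tick → (0, 1, 0)
VC(E, invoked at 8): max of VC(C)=(0, 1, 0), then +1 on thread W1 → (0, 2, 0)
VC(B, invoked at 2): max of VC(A)=(0, 0, 1), then +1 on thread W0 → (1, 0, 1)
VC(G, invoked at 11): max of VC(A)=(0, 0, 1), VC(C)=(0, 1, 0), then +1 on thread W2 → (0, 1, 2)
VC(F, invoked at 10): max of VC(E)=(0, 2, 0), then +1 on thread W1 → (0, 3, 0)
VC(D, invoked at 6): max of VC(B)=(1, 0, 1), then +1 on thread W0 → (2, 0, 1)
target: VC(D) = (2, 0, 1)

(2, 0, 1)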